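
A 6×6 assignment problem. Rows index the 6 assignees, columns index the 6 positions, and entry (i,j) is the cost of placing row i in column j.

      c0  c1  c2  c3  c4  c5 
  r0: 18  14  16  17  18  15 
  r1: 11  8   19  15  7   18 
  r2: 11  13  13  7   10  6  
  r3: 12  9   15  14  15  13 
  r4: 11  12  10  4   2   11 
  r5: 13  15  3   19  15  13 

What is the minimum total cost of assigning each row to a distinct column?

optimal assignment: row0→col1 (cost 14), row1→col4 (cost 7), row2→col5 (cost 6), row3→col0 (cost 12), row4→col3 (cost 4), row5→col2 (cost 3)
total = 14 + 7 + 6 + 12 + 4 + 3 = 46

Minimum assignment cost: 46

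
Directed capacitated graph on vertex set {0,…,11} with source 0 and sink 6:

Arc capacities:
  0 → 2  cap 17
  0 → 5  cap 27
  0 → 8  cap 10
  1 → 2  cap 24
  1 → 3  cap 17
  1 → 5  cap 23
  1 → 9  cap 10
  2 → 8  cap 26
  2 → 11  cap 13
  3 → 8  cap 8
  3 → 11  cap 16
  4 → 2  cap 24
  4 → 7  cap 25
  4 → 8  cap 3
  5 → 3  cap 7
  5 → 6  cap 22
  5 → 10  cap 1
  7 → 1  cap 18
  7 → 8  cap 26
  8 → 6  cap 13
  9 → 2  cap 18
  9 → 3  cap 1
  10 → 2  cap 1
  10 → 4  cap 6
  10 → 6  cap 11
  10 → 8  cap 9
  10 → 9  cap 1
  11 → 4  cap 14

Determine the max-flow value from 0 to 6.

Maximum flow value: 36

augment #1: 0→5→6 bottleneck 22, total now 22
augment #2: 0→8→6 bottleneck 10, total now 32
augment #3: 0→2→8→6 bottleneck 3, total now 35
augment #4: 0→5→10→6 bottleneck 1, total now 36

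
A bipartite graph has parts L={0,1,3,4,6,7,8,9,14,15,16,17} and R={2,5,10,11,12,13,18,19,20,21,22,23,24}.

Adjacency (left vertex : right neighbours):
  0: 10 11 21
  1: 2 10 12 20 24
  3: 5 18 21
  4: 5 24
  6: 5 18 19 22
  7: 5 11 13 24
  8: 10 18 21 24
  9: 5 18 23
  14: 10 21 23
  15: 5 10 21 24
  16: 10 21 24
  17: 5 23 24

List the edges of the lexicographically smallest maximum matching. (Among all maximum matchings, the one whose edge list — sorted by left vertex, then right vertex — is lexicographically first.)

|M| = 10 (so the lex-smallest maximum matching has 10 edges)
process left vertices in ascending order; for each, take the smallest-labelled available neighbour that still permits 10 edges overall, or leave it unmatched if none does
lex-smallest matching: {0-11, 1-2, 3-5, 4-24, 6-19, 7-13, 8-10, 9-18, 14-21, 17-23}

Lex-smallest maximum matching: {(0,11), (1,2), (3,5), (4,24), (6,19), (7,13), (8,10), (9,18), (14,21), (17,23)}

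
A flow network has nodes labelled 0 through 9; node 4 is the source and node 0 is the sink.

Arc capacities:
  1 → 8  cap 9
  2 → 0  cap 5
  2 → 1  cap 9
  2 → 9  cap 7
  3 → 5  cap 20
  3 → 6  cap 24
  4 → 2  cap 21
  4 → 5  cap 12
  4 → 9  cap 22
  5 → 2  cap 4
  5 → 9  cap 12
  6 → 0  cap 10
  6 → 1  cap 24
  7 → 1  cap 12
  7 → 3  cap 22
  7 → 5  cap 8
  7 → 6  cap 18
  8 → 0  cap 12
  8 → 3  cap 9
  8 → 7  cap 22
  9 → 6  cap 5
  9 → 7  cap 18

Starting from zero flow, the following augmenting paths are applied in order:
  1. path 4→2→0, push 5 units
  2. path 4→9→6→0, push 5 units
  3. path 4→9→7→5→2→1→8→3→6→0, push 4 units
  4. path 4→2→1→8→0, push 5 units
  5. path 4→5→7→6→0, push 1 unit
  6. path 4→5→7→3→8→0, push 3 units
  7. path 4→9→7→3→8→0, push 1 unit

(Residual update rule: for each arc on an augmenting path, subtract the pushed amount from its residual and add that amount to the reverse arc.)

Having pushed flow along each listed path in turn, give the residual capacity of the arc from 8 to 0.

after path 1 (4→2→0, push 5): res(8,0)=12
after path 2 (4→9→6→0, push 5): res(8,0)=12
after path 3 (4→9→7→5→2→1→8→3→6→0, push 4): res(8,0)=12
after path 4 (4→2→1→8→0, push 5): res(8,0)=7
after path 5 (4→5→7→6→0, push 1): res(8,0)=7
after path 6 (4→5→7→3→8→0, push 3): res(8,0)=4
after path 7 (4→9→7→3→8→0, push 1): res(8,0)=3

Residual capacity of (8,0): 3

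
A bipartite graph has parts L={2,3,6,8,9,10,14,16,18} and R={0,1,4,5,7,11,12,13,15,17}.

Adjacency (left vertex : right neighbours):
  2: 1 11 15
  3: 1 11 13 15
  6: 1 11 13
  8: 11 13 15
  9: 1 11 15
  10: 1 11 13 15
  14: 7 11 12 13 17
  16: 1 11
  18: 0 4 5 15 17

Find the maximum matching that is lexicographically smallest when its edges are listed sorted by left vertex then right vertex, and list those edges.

|M| = 6 (so the lex-smallest maximum matching has 6 edges)
process left vertices in ascending order; for each, take the smallest-labelled available neighbour that still permits 6 edges overall, or leave it unmatched if none does
lex-smallest matching: {2-1, 3-11, 6-13, 8-15, 14-7, 18-0}

Lex-smallest maximum matching: {(2,1), (3,11), (6,13), (8,15), (14,7), (18,0)}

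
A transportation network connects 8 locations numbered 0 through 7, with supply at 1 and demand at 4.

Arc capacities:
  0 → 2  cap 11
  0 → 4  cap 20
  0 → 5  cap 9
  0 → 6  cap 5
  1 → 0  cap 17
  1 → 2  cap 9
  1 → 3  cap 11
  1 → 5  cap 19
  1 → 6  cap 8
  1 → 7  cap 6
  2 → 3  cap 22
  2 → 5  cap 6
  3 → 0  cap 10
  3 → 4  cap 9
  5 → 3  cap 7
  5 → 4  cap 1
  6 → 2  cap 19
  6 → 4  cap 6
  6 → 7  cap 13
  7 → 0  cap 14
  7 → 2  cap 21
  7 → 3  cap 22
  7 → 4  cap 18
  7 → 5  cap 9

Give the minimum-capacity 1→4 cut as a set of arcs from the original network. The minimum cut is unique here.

Min-cut arcs: {(0,4), (0,6), (1,6), (1,7), (3,4), (5,4)} (total capacity 49)

augment #1: 1→0→4 push 17
augment #2: 1→3→4 push 9
augment #3: 1→5→4 push 1
augment #4: 1→6→4 push 6
augment #5: 1→7→4 push 6
augment #6: 1→3→0→4 push 2
augment #7: 1→6→7→4 push 2
augment #8: 1→2→3→0→4 push 1
augment #9: 1→2→3→0→6→7→4 push 5
max flow = 49; residual-reachable set from 1 gives S-side
cut edges (S→T): {(0,4), (0,6), (1,6), (1,7), (3,4), (5,4)} total cap 49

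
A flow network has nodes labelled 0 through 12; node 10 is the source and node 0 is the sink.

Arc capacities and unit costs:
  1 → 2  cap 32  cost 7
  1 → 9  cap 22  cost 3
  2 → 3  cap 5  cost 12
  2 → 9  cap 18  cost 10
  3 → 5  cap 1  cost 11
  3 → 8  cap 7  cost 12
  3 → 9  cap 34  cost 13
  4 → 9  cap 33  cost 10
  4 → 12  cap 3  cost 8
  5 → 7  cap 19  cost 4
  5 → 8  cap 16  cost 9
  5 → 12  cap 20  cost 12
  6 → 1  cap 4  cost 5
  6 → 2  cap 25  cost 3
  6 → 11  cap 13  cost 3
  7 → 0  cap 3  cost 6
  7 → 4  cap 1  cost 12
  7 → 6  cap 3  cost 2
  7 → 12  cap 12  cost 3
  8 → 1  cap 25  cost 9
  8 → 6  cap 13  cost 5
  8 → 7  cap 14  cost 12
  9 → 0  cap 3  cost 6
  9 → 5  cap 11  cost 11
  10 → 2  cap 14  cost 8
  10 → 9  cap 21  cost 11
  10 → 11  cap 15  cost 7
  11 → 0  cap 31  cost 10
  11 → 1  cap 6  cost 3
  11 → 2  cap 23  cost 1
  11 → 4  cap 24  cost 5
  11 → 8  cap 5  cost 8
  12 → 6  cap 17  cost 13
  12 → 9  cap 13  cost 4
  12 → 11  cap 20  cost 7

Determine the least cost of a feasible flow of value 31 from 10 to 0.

Minimum cost for 31 units: 855

shortest-cost path #1: 10→11→0 push 15 @ unit cost 17 (adds 255)
shortest-cost path #2: 10→9→0 push 3 @ unit cost 17 (adds 51)
shortest-cost path #3: 10→9→5→7→0 push 3 @ unit cost 32 (adds 96)
shortest-cost path #4: 10→9→5→7→6→11→0 push 3 @ unit cost 41 (adds 123)
shortest-cost path #5: 10→9→5→7→12→11→0 push 5 @ unit cost 46 (adds 230)
shortest-cost path #6: 10→2→3→8→6→11→0 push 2 @ unit cost 50 (adds 100)
total cost = 855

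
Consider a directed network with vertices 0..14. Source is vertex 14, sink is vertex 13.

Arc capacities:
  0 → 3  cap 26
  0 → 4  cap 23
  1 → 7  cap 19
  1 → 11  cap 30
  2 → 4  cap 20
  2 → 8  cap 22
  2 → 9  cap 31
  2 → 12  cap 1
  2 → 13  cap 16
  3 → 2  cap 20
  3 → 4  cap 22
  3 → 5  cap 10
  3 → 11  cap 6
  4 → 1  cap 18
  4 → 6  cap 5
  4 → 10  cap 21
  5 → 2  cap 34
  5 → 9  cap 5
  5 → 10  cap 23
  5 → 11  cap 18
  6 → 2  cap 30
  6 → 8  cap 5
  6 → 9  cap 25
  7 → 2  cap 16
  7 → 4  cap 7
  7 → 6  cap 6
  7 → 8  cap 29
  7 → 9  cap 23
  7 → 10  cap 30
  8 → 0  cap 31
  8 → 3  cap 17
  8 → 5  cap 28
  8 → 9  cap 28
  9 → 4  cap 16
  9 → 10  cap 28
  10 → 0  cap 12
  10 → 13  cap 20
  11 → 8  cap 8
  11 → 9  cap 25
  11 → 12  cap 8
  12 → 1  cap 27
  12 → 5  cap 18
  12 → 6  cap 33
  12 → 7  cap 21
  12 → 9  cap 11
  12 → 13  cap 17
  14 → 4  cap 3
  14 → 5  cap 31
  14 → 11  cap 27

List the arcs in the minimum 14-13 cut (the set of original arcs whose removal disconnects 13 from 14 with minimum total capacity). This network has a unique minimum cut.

augment #1: 14→4→10→13 push 3
augment #2: 14→5→2→13 push 16
augment #3: 14→5→10→13 push 15
augment #4: 14→11→12→13 push 8
augment #5: 14→11→9→10→13 push 2
augment #6: 14→11→8→3→2→12→13 push 1
max flow = 45; residual-reachable set from 14 gives S-side
cut edges (S→T): {(2,12), (2,13), (10,13), (11,12)} total cap 45

Min-cut arcs: {(2,12), (2,13), (10,13), (11,12)} (total capacity 45)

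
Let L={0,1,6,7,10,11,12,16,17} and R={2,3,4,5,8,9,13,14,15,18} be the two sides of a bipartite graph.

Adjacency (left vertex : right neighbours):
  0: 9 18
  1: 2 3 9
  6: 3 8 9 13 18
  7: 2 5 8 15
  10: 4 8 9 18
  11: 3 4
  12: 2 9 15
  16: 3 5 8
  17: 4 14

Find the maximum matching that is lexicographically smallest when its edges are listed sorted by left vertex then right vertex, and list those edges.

|M| = 9 (so the lex-smallest maximum matching has 9 edges)
process left vertices in ascending order; for each, take the smallest-labelled available neighbour that still permits 9 edges overall, or leave it unmatched if none does
lex-smallest matching: {0-9, 1-2, 6-3, 7-5, 10-18, 11-4, 12-15, 16-8, 17-14}

Lex-smallest maximum matching: {(0,9), (1,2), (6,3), (7,5), (10,18), (11,4), (12,15), (16,8), (17,14)}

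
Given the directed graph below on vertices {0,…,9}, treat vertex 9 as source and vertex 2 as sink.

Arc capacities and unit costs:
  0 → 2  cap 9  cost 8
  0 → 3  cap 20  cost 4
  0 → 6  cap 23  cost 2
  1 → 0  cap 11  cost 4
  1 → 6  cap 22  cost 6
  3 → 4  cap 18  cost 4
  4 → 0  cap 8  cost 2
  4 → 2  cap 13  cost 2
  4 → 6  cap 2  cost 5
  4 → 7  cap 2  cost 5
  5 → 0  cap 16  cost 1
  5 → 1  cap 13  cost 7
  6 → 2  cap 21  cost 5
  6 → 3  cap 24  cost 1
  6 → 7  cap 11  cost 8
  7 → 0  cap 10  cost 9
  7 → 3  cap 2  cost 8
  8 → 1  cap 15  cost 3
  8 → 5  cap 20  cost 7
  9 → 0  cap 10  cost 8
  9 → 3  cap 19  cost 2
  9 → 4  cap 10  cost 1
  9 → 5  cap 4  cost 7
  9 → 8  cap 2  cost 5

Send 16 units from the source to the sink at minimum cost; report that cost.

shortest-cost path #1: 9→4→2 push 10 @ unit cost 3 (adds 30)
shortest-cost path #2: 9→3→4→2 push 3 @ unit cost 8 (adds 24)
shortest-cost path #3: 9→0→6→2 push 3 @ unit cost 15 (adds 45)
total cost = 99

Minimum cost for 16 units: 99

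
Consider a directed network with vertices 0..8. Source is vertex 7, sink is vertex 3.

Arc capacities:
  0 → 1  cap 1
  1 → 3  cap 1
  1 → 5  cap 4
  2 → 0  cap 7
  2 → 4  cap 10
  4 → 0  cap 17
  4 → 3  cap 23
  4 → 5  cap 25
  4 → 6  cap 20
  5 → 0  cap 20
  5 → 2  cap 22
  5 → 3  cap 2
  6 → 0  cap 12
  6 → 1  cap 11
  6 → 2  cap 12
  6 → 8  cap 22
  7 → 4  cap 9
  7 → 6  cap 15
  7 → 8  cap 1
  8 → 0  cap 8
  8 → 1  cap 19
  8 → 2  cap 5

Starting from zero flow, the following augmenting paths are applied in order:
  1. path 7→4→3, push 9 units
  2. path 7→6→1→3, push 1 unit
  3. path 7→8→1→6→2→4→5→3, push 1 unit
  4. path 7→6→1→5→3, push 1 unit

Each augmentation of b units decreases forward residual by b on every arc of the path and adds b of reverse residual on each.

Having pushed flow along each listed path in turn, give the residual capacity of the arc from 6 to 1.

Residual capacity of (6,1): 10

after path 1 (7→4→3, push 9): res(6,1)=11
after path 2 (7→6→1→3, push 1): res(6,1)=10
after path 3 (7→8→1→6→2→4→5→3, push 1): res(6,1)=11
after path 4 (7→6→1→5→3, push 1): res(6,1)=10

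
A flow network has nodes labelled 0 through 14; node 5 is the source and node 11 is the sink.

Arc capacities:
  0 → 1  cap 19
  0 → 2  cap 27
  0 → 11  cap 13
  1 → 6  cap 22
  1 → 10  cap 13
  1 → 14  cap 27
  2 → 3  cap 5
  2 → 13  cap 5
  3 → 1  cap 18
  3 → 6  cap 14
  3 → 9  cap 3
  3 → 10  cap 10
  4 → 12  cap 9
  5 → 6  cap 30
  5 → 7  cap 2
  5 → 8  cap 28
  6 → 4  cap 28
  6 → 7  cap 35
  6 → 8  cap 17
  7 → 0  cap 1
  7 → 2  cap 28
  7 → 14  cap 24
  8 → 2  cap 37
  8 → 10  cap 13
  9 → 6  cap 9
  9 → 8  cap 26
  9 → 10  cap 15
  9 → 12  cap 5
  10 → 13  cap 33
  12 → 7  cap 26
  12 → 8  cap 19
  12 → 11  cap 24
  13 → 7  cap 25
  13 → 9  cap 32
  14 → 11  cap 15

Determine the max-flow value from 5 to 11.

Maximum flow value: 30

augment #1: 5→7→0→11 bottleneck 1, total now 1
augment #2: 5→7→14→11 bottleneck 1, total now 2
augment #3: 5→6→4→12→11 bottleneck 9, total now 11
augment #4: 5→6→7→14→11 bottleneck 14, total now 25
augment #5: 5→8→2→3→9→12→11 bottleneck 3, total now 28
augment #6: 5→8→2→13→9→12→11 bottleneck 2, total now 30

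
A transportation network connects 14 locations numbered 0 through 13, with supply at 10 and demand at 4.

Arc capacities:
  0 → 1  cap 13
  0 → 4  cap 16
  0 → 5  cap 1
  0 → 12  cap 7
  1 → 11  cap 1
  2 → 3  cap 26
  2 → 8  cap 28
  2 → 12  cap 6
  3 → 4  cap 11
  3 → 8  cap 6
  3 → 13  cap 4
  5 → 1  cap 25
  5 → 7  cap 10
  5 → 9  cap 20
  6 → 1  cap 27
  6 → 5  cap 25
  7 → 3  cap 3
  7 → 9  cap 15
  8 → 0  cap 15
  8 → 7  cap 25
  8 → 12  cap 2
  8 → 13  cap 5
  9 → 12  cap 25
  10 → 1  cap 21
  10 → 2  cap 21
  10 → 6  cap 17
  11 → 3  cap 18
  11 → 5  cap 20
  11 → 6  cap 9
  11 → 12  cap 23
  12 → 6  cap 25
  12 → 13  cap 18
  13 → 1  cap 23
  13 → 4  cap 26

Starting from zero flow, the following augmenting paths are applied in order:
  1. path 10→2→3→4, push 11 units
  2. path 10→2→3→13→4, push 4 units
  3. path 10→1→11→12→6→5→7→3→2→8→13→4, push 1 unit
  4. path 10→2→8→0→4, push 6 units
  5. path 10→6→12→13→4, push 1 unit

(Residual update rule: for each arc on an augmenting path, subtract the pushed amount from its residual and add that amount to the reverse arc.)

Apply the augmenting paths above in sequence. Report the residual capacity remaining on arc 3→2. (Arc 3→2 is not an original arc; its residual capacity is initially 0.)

Residual capacity of (3,2): 14

after path 1 (10→2→3→4, push 11): res(3,2)=11
after path 2 (10→2→3→13→4, push 4): res(3,2)=15
after path 3 (10→1→11→12→6→5→7→3→2→8→13→4, push 1): res(3,2)=14
after path 4 (10→2→8→0→4, push 6): res(3,2)=14
after path 5 (10→6→12→13→4, push 1): res(3,2)=14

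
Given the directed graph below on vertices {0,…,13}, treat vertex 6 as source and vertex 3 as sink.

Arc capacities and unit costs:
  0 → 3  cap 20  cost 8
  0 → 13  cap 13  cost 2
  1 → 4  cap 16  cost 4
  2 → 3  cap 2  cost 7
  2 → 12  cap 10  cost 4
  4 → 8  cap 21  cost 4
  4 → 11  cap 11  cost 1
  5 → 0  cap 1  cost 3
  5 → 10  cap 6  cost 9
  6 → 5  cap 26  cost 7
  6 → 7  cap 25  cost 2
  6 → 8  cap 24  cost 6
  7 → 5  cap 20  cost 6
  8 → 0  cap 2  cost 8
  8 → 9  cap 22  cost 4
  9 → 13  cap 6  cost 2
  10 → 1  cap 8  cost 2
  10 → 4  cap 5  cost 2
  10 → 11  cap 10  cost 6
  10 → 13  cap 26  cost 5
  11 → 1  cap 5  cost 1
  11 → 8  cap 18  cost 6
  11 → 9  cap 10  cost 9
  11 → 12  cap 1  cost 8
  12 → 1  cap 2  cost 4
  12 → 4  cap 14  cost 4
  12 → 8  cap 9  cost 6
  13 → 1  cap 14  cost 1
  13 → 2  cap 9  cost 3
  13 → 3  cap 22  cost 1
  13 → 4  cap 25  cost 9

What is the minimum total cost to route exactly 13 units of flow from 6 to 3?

shortest-cost path #1: 6→8→9→13→3 push 6 @ unit cost 13 (adds 78)
shortest-cost path #2: 6→5→0→13→3 push 1 @ unit cost 13 (adds 13)
shortest-cost path #3: 6→8→0→13→3 push 2 @ unit cost 17 (adds 34)
shortest-cost path #4: 6→5→10→13→3 push 4 @ unit cost 22 (adds 88)
total cost = 213

Minimum cost for 13 units: 213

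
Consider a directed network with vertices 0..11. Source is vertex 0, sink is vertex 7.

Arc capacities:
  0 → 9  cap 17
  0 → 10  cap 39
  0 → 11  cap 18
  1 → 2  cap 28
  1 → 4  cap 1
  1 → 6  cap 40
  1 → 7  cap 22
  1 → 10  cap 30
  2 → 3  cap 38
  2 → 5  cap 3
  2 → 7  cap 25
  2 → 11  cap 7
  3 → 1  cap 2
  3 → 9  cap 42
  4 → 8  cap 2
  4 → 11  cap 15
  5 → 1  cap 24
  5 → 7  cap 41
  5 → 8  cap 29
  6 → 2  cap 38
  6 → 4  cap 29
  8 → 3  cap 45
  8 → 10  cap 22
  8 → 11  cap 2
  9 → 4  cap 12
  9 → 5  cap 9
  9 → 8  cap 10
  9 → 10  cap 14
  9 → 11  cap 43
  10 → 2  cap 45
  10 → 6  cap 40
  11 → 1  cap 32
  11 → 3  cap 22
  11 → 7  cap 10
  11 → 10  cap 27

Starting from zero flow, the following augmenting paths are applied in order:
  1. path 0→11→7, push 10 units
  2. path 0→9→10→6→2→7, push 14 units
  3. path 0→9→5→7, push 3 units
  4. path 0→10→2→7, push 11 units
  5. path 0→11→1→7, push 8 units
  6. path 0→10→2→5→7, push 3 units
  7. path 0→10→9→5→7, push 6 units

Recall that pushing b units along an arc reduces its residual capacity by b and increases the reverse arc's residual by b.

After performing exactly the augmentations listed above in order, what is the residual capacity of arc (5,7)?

after path 1 (0→11→7, push 10): res(5,7)=41
after path 2 (0→9→10→6→2→7, push 14): res(5,7)=41
after path 3 (0→9→5→7, push 3): res(5,7)=38
after path 4 (0→10→2→7, push 11): res(5,7)=38
after path 5 (0→11→1→7, push 8): res(5,7)=38
after path 6 (0→10→2→5→7, push 3): res(5,7)=35
after path 7 (0→10→9→5→7, push 6): res(5,7)=29

Residual capacity of (5,7): 29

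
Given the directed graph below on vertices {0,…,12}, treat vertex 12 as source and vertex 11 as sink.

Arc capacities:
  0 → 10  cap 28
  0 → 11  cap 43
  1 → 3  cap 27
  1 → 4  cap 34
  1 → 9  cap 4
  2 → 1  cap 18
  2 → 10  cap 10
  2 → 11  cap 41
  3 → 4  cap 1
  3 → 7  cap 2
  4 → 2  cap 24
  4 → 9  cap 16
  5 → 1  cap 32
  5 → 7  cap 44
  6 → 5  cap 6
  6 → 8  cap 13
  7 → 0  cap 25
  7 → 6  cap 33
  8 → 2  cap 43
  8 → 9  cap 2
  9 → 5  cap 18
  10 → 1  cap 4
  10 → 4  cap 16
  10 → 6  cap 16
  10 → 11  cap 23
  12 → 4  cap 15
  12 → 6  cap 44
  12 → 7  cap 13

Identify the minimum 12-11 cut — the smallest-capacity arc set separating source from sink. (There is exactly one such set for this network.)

Min-cut arcs: {(6,5), (6,8), (12,4), (12,7)} (total capacity 47)

augment #1: 12→4→2→11 push 15
augment #2: 12→7→0→11 push 13
augment #3: 12→6→8→2→11 push 13
augment #4: 12→6→5→7→0→11 push 6
max flow = 47; residual-reachable set from 12 gives S-side
cut edges (S→T): {(6,5), (6,8), (12,4), (12,7)} total cap 47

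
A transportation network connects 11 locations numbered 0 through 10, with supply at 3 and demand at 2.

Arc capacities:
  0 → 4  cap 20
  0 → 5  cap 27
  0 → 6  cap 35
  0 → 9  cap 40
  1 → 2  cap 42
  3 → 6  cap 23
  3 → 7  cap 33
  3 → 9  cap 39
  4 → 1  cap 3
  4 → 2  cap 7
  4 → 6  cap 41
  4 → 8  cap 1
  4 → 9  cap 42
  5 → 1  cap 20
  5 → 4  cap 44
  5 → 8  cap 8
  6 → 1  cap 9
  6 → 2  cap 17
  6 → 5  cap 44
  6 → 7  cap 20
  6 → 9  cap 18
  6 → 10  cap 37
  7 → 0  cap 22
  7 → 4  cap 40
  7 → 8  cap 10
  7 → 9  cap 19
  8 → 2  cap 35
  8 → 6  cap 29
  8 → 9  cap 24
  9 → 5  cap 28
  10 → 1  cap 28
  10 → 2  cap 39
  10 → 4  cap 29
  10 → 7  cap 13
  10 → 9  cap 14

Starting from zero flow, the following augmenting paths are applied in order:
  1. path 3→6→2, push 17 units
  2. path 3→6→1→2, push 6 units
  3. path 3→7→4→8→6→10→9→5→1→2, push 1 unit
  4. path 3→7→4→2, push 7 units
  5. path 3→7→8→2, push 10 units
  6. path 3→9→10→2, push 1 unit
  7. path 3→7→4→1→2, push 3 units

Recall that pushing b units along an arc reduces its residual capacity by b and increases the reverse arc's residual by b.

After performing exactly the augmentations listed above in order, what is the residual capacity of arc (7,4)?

Residual capacity of (7,4): 29

after path 1 (3→6→2, push 17): res(7,4)=40
after path 2 (3→6→1→2, push 6): res(7,4)=40
after path 3 (3→7→4→8→6→10→9→5→1→2, push 1): res(7,4)=39
after path 4 (3→7→4→2, push 7): res(7,4)=32
after path 5 (3→7→8→2, push 10): res(7,4)=32
after path 6 (3→9→10→2, push 1): res(7,4)=32
after path 7 (3→7→4→1→2, push 3): res(7,4)=29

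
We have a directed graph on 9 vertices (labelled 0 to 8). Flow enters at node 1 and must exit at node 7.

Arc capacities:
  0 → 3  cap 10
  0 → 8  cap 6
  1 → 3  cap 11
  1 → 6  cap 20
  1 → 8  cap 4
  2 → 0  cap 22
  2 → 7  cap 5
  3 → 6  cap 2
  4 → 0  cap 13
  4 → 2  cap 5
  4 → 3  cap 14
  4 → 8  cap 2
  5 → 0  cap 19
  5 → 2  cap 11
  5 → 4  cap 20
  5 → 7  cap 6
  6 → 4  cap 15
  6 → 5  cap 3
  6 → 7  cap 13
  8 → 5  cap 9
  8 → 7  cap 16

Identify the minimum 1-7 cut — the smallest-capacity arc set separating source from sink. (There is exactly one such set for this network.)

augment #1: 1→6→7 push 13
augment #2: 1→8→7 push 4
augment #3: 1→6→5→7 push 3
augment #4: 1→6→4→2→7 push 4
augment #5: 1→3→6→4→2→7 push 1
augment #6: 1→3→6→4→8→7 push 1
max flow = 26; residual-reachable set from 1 gives S-side
cut edges (S→T): {(1,6), (1,8), (3,6)} total cap 26

Min-cut arcs: {(1,6), (1,8), (3,6)} (total capacity 26)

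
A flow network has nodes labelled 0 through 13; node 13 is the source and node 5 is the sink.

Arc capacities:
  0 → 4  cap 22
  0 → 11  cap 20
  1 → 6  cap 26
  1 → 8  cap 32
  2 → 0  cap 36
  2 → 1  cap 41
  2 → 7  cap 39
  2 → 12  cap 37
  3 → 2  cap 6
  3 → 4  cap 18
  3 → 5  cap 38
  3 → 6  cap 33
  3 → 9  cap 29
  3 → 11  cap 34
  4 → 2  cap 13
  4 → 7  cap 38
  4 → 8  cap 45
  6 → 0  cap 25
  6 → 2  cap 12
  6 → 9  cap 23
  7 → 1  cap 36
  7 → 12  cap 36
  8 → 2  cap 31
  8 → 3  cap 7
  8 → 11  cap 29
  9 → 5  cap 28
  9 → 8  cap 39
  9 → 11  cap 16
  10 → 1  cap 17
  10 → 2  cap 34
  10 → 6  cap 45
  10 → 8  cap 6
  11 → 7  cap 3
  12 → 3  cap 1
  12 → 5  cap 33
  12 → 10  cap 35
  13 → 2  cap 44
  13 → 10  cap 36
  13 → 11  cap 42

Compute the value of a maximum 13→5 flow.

augment #1: 13→2→12→5 bottleneck 33, total now 33
augment #2: 13→2→12→3→5 bottleneck 1, total now 34
augment #3: 13→10→6→9→5 bottleneck 23, total now 57
augment #4: 13→10→8→3→5 bottleneck 6, total now 63
augment #5: 13→2→1→8→3→5 bottleneck 1, total now 64

Maximum flow value: 64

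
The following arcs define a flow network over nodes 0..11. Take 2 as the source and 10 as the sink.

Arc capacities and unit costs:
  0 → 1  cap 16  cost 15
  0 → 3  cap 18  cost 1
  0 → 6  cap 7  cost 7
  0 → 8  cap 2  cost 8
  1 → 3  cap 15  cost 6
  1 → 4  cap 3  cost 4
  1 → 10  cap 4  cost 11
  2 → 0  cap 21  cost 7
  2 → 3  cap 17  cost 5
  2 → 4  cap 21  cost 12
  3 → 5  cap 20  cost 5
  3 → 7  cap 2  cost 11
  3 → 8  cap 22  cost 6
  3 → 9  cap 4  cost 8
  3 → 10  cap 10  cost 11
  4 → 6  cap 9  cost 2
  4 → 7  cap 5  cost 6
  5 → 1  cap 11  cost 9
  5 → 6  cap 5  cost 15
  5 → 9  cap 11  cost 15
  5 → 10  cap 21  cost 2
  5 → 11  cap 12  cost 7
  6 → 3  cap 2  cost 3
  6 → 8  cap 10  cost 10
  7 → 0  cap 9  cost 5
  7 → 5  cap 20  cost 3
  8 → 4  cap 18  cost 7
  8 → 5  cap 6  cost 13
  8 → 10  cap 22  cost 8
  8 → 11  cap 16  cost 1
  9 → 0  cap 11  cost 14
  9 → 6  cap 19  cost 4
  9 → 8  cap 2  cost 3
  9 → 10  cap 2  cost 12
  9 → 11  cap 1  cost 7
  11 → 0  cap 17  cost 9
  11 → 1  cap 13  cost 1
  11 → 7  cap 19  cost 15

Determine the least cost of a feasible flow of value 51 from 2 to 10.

shortest-cost path #1: 2→3→5→10 push 17 @ unit cost 12 (adds 204)
shortest-cost path #2: 2→0→3→5→10 push 3 @ unit cost 15 (adds 45)
shortest-cost path #3: 2→0→3→10 push 10 @ unit cost 19 (adds 190)
shortest-cost path #4: 2→0→3→8→10 push 5 @ unit cost 22 (adds 110)
shortest-cost path #5: 2→4→7→5→10 push 1 @ unit cost 23 (adds 23)
shortest-cost path #6: 2→0→8→10 push 2 @ unit cost 23 (adds 46)
shortest-cost path #7: 2→4→7→5→3→8→10 push 4 @ unit cost 30 (adds 120)
shortest-cost path #8: 2→4→6→3→8→10 push 2 @ unit cost 31 (adds 62)
shortest-cost path #9: 2→4→6→8→10 push 7 @ unit cost 32 (adds 224)
total cost = 1024

Minimum cost for 51 units: 1024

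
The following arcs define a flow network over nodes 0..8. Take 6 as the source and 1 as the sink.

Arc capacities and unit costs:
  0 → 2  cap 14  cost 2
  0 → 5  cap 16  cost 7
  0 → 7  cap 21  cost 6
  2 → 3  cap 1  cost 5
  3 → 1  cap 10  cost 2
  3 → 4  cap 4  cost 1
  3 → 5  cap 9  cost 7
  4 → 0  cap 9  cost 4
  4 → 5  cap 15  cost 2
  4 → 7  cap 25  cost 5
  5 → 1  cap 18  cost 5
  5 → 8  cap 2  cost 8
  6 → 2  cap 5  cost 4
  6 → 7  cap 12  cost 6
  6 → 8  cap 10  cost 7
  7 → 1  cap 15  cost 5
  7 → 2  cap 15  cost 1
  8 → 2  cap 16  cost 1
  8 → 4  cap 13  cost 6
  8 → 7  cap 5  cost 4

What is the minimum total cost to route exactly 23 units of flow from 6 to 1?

Minimum cost for 23 units: 331

shortest-cost path #1: 6→7→1 push 12 @ unit cost 11 (adds 132)
shortest-cost path #2: 6→2→3→1 push 1 @ unit cost 11 (adds 11)
shortest-cost path #3: 6→8→7→1 push 3 @ unit cost 16 (adds 48)
shortest-cost path #4: 6→8→4→5→1 push 7 @ unit cost 20 (adds 140)
total cost = 331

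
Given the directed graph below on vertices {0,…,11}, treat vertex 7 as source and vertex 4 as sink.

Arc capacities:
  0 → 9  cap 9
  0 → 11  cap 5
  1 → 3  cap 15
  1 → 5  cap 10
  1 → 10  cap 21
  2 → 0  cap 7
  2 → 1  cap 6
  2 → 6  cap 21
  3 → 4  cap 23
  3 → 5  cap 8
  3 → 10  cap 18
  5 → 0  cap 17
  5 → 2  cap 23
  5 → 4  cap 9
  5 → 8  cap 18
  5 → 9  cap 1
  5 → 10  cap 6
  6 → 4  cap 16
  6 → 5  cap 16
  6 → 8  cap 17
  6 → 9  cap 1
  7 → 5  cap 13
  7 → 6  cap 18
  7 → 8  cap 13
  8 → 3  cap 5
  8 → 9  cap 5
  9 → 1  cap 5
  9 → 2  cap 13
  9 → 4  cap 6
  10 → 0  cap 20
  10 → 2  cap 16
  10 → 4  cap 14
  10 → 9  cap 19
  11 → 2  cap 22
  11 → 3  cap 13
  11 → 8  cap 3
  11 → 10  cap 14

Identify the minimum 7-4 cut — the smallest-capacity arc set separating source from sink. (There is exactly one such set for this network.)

augment #1: 7→5→4 push 9
augment #2: 7→6→4 push 16
augment #3: 7→5→9→4 push 1
augment #4: 7→5→10→4 push 3
augment #5: 7→6→9→4 push 1
augment #6: 7→8→3→4 push 5
augment #7: 7→8→9→4 push 4
augment #8: 7→6→5→10→4 push 1
augment #9: 7→8→9→1→3→4 push 1
max flow = 41; residual-reachable set from 7 gives S-side
cut edges (S→T): {(7,5), (7,6), (8,3), (8,9)} total cap 41

Min-cut arcs: {(7,5), (7,6), (8,3), (8,9)} (total capacity 41)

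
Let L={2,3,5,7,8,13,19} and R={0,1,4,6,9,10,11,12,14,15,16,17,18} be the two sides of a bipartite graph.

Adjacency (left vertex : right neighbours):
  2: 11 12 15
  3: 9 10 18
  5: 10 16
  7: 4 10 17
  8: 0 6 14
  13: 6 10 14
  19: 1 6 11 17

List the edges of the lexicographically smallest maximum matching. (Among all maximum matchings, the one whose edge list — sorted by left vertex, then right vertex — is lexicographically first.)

|M| = 7 (so the lex-smallest maximum matching has 7 edges)
process left vertices in ascending order; for each, take the smallest-labelled available neighbour that still permits 7 edges overall, or leave it unmatched if none does
lex-smallest matching: {2-11, 3-9, 5-10, 7-4, 8-0, 13-6, 19-1}

Lex-smallest maximum matching: {(2,11), (3,9), (5,10), (7,4), (8,0), (13,6), (19,1)}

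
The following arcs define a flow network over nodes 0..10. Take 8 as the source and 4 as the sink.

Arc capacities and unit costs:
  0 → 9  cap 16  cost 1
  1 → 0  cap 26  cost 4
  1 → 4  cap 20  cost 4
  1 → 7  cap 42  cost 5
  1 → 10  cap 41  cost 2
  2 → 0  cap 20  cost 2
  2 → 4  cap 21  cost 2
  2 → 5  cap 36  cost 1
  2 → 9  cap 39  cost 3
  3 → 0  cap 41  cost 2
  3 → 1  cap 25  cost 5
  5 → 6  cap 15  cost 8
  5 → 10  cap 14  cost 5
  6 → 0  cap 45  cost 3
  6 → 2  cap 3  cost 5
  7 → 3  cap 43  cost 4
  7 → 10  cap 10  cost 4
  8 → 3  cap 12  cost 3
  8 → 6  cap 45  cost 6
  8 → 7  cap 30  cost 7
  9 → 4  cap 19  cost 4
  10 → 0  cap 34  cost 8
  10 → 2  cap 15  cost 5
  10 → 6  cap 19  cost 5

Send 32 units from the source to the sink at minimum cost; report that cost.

shortest-cost path #1: 8→3→0→9→4 push 12 @ unit cost 10 (adds 120)
shortest-cost path #2: 8→6→2→4 push 3 @ unit cost 13 (adds 39)
shortest-cost path #3: 8→6→0→9→4 push 4 @ unit cost 14 (adds 56)
shortest-cost path #4: 8→6→0→3→1→4 push 12 @ unit cost 16 (adds 192)
shortest-cost path #5: 8→7→10→2→4 push 1 @ unit cost 18 (adds 18)
total cost = 425

Minimum cost for 32 units: 425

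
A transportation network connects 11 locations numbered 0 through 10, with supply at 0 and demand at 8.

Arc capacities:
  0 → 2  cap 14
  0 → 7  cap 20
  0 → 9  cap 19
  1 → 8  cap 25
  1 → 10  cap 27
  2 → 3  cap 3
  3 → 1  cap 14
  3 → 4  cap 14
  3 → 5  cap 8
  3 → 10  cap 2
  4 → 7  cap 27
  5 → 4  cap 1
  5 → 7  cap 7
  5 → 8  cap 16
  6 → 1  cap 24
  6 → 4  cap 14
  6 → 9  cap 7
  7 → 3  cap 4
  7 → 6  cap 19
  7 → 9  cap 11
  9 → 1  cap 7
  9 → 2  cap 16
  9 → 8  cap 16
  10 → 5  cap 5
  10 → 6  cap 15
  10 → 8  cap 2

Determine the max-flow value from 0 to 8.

Maximum flow value: 42

augment #1: 0→9→8 bottleneck 16, total now 16
augment #2: 0→9→1→8 bottleneck 3, total now 19
augment #3: 0→2→3→1→8 bottleneck 3, total now 22
augment #4: 0→7→3→1→8 bottleneck 4, total now 26
augment #5: 0→7→6→1→8 bottleneck 15, total now 41
augment #6: 0→7→6→1→10→8 bottleneck 1, total now 42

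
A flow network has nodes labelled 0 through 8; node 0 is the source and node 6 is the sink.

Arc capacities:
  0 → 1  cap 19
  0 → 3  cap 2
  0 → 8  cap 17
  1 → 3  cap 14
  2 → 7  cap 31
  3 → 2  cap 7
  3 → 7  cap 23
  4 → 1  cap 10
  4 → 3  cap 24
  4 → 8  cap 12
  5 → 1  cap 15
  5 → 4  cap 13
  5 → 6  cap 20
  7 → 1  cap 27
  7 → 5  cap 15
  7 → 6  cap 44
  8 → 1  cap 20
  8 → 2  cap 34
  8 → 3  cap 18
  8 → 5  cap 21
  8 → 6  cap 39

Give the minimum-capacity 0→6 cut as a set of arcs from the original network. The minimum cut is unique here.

Min-cut arcs: {(0,3), (0,8), (1,3)} (total capacity 33)

augment #1: 0→8→6 push 17
augment #2: 0→3→7→6 push 2
augment #3: 0→1→3→7→6 push 14
max flow = 33; residual-reachable set from 0 gives S-side
cut edges (S→T): {(0,3), (0,8), (1,3)} total cap 33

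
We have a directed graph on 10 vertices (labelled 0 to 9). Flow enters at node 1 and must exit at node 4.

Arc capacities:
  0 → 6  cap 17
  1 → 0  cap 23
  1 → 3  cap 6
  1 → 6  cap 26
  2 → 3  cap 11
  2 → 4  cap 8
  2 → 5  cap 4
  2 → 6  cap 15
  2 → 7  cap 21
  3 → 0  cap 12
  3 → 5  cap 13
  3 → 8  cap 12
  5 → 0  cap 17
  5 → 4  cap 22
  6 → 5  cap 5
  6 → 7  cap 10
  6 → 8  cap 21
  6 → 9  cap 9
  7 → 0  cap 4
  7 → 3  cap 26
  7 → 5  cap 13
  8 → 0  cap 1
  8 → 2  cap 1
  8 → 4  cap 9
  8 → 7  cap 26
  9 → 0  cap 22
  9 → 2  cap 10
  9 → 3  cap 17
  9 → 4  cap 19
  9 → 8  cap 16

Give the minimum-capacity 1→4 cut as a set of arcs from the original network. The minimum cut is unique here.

Min-cut arcs: {(5,4), (6,9), (8,2), (8,4)} (total capacity 41)

augment #1: 1→3→5→4 push 6
augment #2: 1→6→5→4 push 5
augment #3: 1→6→8→4 push 9
augment #4: 1→6→9→4 push 9
augment #5: 1→6→7→5→4 push 3
augment #6: 1→0→6→7→5→4 push 7
augment #7: 1→0→6→8→2→4 push 1
augment #8: 1→0→6→8→7→5→4 push 1
max flow = 41; residual-reachable set from 1 gives S-side
cut edges (S→T): {(5,4), (6,9), (8,2), (8,4)} total cap 41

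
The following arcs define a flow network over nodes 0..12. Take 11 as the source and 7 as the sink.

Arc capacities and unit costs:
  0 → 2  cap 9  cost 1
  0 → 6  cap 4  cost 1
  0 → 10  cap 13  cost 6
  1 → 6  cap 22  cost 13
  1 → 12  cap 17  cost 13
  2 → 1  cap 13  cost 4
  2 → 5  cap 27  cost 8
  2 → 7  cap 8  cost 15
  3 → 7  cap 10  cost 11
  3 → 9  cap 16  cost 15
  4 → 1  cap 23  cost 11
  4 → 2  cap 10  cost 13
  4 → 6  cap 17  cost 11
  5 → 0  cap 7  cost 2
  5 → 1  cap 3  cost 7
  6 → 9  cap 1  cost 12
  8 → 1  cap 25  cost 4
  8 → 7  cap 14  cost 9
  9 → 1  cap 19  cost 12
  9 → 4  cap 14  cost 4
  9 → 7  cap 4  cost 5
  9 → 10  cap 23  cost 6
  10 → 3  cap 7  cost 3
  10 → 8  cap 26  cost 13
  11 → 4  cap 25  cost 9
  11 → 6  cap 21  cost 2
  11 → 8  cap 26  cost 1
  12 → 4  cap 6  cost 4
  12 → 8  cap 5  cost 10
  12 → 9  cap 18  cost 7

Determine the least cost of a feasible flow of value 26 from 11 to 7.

Minimum cost for 26 units: 545

shortest-cost path #1: 11→8→7 push 14 @ unit cost 10 (adds 140)
shortest-cost path #2: 11→6→9→7 push 1 @ unit cost 19 (adds 19)
shortest-cost path #3: 11→8→1→12→9→7 push 3 @ unit cost 30 (adds 90)
shortest-cost path #4: 11→4→2→7 push 8 @ unit cost 37 (adds 296)
total cost = 545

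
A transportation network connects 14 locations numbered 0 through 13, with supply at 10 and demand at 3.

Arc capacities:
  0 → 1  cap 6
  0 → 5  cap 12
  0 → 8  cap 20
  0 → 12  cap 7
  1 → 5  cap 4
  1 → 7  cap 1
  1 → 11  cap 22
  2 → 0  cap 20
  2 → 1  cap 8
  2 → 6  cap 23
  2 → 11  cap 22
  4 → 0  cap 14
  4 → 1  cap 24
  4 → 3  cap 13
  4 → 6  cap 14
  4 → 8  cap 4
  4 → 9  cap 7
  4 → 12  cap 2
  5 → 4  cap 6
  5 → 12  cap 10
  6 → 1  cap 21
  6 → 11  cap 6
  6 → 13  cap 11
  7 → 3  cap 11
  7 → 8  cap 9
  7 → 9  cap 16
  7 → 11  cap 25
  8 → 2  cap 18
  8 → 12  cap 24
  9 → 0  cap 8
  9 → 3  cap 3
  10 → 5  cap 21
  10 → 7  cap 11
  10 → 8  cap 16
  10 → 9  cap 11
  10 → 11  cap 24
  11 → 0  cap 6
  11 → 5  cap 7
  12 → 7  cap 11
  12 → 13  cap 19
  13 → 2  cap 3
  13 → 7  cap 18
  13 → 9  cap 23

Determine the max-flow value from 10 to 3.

augment #1: 10→7→3 bottleneck 11, total now 11
augment #2: 10→9→3 bottleneck 3, total now 14
augment #3: 10→5→4→3 bottleneck 6, total now 20

Maximum flow value: 20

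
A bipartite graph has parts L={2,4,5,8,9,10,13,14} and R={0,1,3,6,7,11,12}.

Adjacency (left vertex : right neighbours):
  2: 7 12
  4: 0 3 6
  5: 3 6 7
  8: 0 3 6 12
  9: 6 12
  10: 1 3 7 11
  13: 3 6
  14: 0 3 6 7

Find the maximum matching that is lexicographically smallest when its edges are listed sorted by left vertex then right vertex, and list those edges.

|M| = 6 (so the lex-smallest maximum matching has 6 edges)
process left vertices in ascending order; for each, take the smallest-labelled available neighbour that still permits 6 edges overall, or leave it unmatched if none does
lex-smallest matching: {2-7, 4-0, 5-3, 8-6, 9-12, 10-1}

Lex-smallest maximum matching: {(2,7), (4,0), (5,3), (8,6), (9,12), (10,1)}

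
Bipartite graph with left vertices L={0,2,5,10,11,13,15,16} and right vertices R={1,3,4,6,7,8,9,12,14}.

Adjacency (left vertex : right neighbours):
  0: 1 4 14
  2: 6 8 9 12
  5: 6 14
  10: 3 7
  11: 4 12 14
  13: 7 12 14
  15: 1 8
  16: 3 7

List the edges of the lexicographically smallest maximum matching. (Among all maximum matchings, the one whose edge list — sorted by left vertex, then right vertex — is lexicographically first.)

|M| = 8 (so the lex-smallest maximum matching has 8 edges)
process left vertices in ascending order; for each, take the smallest-labelled available neighbour that still permits 8 edges overall, or leave it unmatched if none does
lex-smallest matching: {0-1, 2-6, 5-14, 10-3, 11-4, 13-12, 15-8, 16-7}

Lex-smallest maximum matching: {(0,1), (2,6), (5,14), (10,3), (11,4), (13,12), (15,8), (16,7)}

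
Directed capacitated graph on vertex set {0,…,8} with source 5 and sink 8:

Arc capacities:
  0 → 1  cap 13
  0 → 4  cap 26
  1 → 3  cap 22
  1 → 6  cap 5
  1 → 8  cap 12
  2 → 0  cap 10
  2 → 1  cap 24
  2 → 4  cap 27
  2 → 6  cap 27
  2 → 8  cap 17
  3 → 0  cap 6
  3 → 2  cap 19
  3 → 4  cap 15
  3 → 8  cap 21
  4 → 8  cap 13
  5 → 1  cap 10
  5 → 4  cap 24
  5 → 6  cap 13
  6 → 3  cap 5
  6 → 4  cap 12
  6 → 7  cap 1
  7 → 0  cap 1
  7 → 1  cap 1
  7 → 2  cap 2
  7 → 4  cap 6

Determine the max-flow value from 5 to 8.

Maximum flow value: 29

augment #1: 5→1→8 bottleneck 10, total now 10
augment #2: 5→4→8 bottleneck 13, total now 23
augment #3: 5→6→3→8 bottleneck 5, total now 28
augment #4: 5→6→7→1→8 bottleneck 1, total now 29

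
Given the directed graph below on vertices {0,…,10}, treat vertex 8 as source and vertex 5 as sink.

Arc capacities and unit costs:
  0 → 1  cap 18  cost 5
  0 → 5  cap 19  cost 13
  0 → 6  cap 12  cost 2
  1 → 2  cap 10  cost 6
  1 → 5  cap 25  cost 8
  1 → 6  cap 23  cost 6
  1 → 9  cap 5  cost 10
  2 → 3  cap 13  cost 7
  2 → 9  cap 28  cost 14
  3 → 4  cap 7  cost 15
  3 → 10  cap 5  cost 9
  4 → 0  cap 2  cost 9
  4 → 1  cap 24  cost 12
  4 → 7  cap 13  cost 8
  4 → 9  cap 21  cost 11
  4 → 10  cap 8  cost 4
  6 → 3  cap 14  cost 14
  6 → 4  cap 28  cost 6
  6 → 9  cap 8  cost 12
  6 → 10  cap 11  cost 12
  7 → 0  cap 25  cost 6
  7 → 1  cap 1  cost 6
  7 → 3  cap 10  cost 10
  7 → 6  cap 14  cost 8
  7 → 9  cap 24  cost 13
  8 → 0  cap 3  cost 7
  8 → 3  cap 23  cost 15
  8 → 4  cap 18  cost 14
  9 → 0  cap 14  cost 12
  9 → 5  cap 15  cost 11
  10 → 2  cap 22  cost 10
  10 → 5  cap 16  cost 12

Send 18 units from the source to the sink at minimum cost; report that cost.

Minimum cost for 18 units: 538

shortest-cost path #1: 8→0→5 push 3 @ unit cost 20 (adds 60)
shortest-cost path #2: 8→4→10→5 push 8 @ unit cost 30 (adds 240)
shortest-cost path #3: 8→4→1→5 push 7 @ unit cost 34 (adds 238)
total cost = 538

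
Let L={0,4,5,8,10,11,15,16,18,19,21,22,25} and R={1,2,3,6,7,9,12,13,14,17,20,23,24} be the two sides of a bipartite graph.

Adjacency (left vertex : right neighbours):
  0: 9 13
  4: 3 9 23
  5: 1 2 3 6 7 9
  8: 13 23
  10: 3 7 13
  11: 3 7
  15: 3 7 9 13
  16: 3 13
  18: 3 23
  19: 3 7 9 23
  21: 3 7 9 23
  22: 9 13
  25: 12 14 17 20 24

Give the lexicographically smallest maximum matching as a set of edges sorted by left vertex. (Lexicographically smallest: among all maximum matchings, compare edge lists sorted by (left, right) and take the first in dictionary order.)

Lex-smallest maximum matching: {(0,9), (4,3), (5,1), (8,13), (10,7), (18,23), (25,12)}

|M| = 7 (so the lex-smallest maximum matching has 7 edges)
process left vertices in ascending order; for each, take the smallest-labelled available neighbour that still permits 7 edges overall, or leave it unmatched if none does
lex-smallest matching: {0-9, 4-3, 5-1, 8-13, 10-7, 18-23, 25-12}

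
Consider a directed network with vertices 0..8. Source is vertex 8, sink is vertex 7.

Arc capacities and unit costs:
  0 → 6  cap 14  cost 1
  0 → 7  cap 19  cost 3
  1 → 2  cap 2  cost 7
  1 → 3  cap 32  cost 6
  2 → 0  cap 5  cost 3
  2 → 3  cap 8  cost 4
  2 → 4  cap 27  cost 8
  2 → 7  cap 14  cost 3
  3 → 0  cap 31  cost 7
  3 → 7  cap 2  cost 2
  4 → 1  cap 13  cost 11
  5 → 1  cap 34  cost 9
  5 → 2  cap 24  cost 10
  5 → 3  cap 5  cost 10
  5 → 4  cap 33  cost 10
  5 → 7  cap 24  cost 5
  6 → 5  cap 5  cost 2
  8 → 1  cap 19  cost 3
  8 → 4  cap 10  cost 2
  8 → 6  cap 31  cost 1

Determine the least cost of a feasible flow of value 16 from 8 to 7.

Minimum cost for 16 units: 221

shortest-cost path #1: 8→6→5→7 push 5 @ unit cost 8 (adds 40)
shortest-cost path #2: 8→1→3→7 push 2 @ unit cost 11 (adds 22)
shortest-cost path #3: 8→1→2→7 push 2 @ unit cost 13 (adds 26)
shortest-cost path #4: 8→1→3→0→7 push 7 @ unit cost 19 (adds 133)
total cost = 221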